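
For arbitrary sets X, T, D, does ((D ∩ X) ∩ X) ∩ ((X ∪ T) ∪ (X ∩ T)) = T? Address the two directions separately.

(⊆) fails and (⊇) fails.

(⟹) This inclusion fails. Take X = {1}, T = ∅, D = {1}; then 1 ∈ ((D ∩ X) ∩ X) ∩ ((X ∪ T) ∪ (X ∩ T)) but 1 ∉ T.

(⟸) This inclusion fails. Take X = ∅, T = {1}, D = ∅; then 1 ∈ T but 1 ∉ ((D ∩ X) ∩ X) ∩ ((X ∪ T) ∪ (X ∩ T)).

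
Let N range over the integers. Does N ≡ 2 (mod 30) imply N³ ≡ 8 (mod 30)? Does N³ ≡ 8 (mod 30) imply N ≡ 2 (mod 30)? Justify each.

Forward direction. Suppose N ≡ 2 (mod 30). Write N = 30j + 2. Then (30j + 2)³ = 27000j³ + 5400j² + 360j + 8 = 30(900j³ + 180j² + 12j) + 8, so N³ ≡ 8 (mod 30).

Converse. Suppose N³ ≡ 8 (mod 30). The only residue r in {0, …, 29} with r³ ≡ 8 (mod 30) is r = 2, so N ≡ 2 (mod 30).

Both implications hold.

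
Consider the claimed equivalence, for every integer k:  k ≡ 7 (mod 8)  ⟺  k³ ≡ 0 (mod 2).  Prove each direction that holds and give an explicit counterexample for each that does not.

(→) This fails: take k = 7. Then 7 ≡ 7 (mod 8), but 7³ = 343 ≡ 1 (mod 2), not 0.

(←) This fails: take k = 0. Then 0³ = 0 ≡ 0 (mod 2), yet 0 ≡ 0 (mod 8), not 7.

Neither implication holds.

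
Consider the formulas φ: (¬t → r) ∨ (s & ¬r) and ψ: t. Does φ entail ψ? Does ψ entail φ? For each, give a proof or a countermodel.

Only the converse holds.

[⇐] Assume the antecedent. If t is true, (¬t → r) ∨ (s & ¬r) reduces to true regardless of the other variables. If t is false, the antecedent cannot hold. Either way (¬t → r) ∨ (s & ¬r) holds.

[⇒] This fails. Under t = F, r = T, s = F, the left side is true but the right side is false.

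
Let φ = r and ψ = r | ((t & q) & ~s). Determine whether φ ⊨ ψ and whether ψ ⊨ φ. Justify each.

(←) This fails. Under s = F, r = F, t = T, q = T, the left side is false but the right side is true.

(→) Assume the antecedent. If r is true, r | ((t & q) & ~s) reduces to true regardless of the other variables. If r is false, the antecedent cannot hold. Either way r | ((t & q) & ~s) holds.

Only the forward direction holds.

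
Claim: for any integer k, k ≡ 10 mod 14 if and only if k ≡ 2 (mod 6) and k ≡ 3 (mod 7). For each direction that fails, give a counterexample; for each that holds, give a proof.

(←) If k ≡ 2 (mod 6) and k ≡ 3 (mod 7), then by the Chinese remainder theorem k ≡ 38 (mod 42). Since 38 ≡ 10 (mod 14) and 14 ∣ 42, we get k ≡ 10 (mod 14).

(→) This fails: k = 24 gives 24 ≡ 10 (mod 14) but 24 ≡ 0 (mod 6), so the conjunction on the right does not hold.

Not equivalent: only (⇐) holds.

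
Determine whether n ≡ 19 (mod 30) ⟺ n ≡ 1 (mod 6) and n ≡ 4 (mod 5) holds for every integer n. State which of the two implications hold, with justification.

[⇒] Suppose n ≡ 19 (mod 30); write n = 30j + 19. Since 6 ∣ 30, reducing mod 6 gives n ≡ 19 ≡ 1 (mod 6); since 5 ∣ 30, reducing mod 5 gives n ≡ 19 ≡ 4 (mod 5).

[⇐] Conversely, if n ≡ 1 (mod 6) and n ≡ 4 (mod 5), then by the Chinese remainder theorem n ≡ 19 (mod 30). This is exactly n ≡ 19 (mod 30).

Both directions hold; the statement is true.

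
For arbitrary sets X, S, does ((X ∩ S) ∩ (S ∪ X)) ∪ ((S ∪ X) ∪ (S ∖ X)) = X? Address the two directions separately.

Forward inclusion. This inclusion fails. Take X = ∅, S = {1}; then 1 ∈ ((X ∩ S) ∩ (S ∪ X)) ∪ ((S ∪ X) ∪ (S ∖ X)) but 1 ∉ X.

Reverse inclusion. Let x ∈ X. Then either x ∈ X and x ∉ S; or x ∈ X ∩ S. In each case x ∈ ((X ∩ S) ∩ (S ∪ X)) ∪ ((S ∪ X) ∪ (S ∖ X)), so X ⊆ ((X ∩ S) ∩ (S ∪ X)) ∪ ((S ∪ X) ∪ (S ∖ X)).

(⊆) fails; (⊇) holds.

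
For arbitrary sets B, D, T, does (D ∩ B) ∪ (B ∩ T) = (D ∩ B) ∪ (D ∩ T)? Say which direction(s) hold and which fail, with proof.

Forward inclusion. This inclusion fails. Take B = {1}, D = ∅, T = {1}; then 1 ∈ (D ∩ B) ∪ (B ∩ T) but 1 ∉ (D ∩ B) ∪ (D ∩ T).

Reverse inclusion. This inclusion fails. Take B = ∅, D = {1}, T = {1}; then 1 ∈ (D ∩ B) ∪ (D ∩ T) but 1 ∉ (D ∩ B) ∪ (B ∩ T).

Neither inclusion holds.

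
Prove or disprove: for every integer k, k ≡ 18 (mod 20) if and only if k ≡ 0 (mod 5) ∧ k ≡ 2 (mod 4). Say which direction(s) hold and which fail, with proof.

(⇒) This fails: k = 18 gives 18 ≡ 18 (mod 20) but 18 ≡ 3 (mod 5), so the conjunction on the right does not hold.

(⇐) This fails: k = 10 satisfies both congruences on the right (10 ≡ 0 mod 5 and 10 ≡ 2 mod 4) yet 10 ≡ 10 (mod 20), not 18.

Both directions fail.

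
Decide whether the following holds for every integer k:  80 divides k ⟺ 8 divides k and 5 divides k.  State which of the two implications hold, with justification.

[⇒] If 80 ∣ k, write k = 80q. Since 80 = 10·8, k = 8·(10q), so 8 ∣ k; and since 80 = 16·5, k = 5·(16q), so 5 ∣ k.

[⇐] This fails: take k = 40. Both 8 ∣ 40 and 5 ∣ 40, yet 40 is not a multiple of 80 (since 40 = 0·80 + 40), so 80 ∤ 40.

Only the forward implication holds.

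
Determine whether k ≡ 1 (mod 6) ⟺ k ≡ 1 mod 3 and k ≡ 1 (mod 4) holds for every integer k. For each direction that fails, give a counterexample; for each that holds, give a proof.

[⇐] If k ≡ 1 (mod 3) and k ≡ 1 (mod 4), then by the Chinese remainder theorem k ≡ 1 (mod 12). Since 1 ≡ 1 (mod 6) and 6 ∣ 12, we get k ≡ 1 (mod 6).

[⇒] This fails: k = 7 gives 7 ≡ 1 (mod 6) but 7 ≡ 3 (mod 4), so the conjunction on the right does not hold.

The forward direction fails; the converse holds.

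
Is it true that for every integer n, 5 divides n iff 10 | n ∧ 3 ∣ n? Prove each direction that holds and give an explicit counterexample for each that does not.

Not equivalent: only (⇐) holds.

(⇒) This fails: take n = 5. Certainly 5 ∣ 5, but 10 ∤ 5.

(⇐) Suppose 10 ∣ n and 3 ∣ n. Any common multiple of 10 and 3 is a multiple of their lcm; here gcd(10, 3) = 1, so lcm(10, 3) = 10·3 = 30, so 30 ∣ n. Since 5 ∣ 30, it follows that 5 ∣ n.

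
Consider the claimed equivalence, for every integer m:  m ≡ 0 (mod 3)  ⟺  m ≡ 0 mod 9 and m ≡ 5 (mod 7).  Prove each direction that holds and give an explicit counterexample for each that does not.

The forward direction fails; the converse holds.

(→) This fails: m = 0 gives 0 ≡ 0 (mod 3) but 0 ≡ 0 (mod 7), so the conjunction on the right does not hold.

(←) Conversely, if m ≡ 0 (mod 9) and m ≡ 5 (mod 7), then by the Chinese remainder theorem m ≡ 54 (mod 63). Since 54 ≡ 0 (mod 3) and 3 ∣ 63, we get m ≡ 0 (mod 3).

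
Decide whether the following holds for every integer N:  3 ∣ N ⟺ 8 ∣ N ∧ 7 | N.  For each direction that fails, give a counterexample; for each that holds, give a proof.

(⇒) fails and (⇐) fails.

(→) This fails: take N = 3. Certainly 3 ∣ 3, but 8 ∤ 3.

(←) This fails: take N = 56. Both 8 ∣ 56 and 7 ∣ 56, yet 56 is not a multiple of 3 (since 56 = 18·3 + 2), so 3 ∤ 56.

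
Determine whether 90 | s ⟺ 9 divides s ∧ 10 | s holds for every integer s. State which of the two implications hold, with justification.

(←) Suppose 9 ∣ s and 10 ∣ s. Any common multiple of 9 and 10 is a multiple of their lcm; here gcd(9, 10) = 1, so lcm(9, 10) = 9·10 = 90, so 90 ∣ s.

(→) If 90 ∣ s, write s = 90q. Since 90 = 10·9, s = 9·(10q), so 9 ∣ s; and since 90 = 9·10, s = 10·(9q), so 10 ∣ s.

Both directions hold; the statement is true.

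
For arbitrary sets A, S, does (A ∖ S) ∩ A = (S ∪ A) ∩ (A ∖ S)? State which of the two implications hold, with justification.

The two sets are equal.

(⊆) Let x ∈ (A ∖ S) ∩ A. Then x ∈ A and x ∉ S, from which x ∈ (S ∪ A) ∩ (A ∖ S).

(⊇) Let x ∈ (S ∪ A) ∩ (A ∖ S). Then x ∈ A and x ∉ S, from which x ∈ (A ∖ S) ∩ A.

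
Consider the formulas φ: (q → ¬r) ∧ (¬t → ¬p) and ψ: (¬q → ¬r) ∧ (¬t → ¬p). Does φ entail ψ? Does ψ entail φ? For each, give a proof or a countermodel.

Forward direction. This fails. Under t = F, r = T, p = F, q = F, the left side is true but the right side is false.

Converse. This fails. Under t = F, r = T, p = F, q = T, the left side is false but the right side is true.

(⇒) fails and (⇐) fails.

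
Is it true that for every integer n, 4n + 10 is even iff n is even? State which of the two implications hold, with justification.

(⟸) Suppose n is even. Since 4 is even, 4n is even for every n, so 4n + 10 has the same parity as 10, which is even. Hence 4n + 10 is even.

(⟹) This fails: take n = 5. Then 4n + 10 = 30, which is even, yet n = 5 is odd, not even.

(⇒) fails; (⇐) holds.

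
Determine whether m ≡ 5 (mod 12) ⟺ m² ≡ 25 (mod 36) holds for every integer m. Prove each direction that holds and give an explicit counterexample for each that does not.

Both directions fail.

[⇒] This fails: take m = 17. Then 17 ≡ 5 (mod 12), but 17² = 289 ≡ 1 (mod 36), not 25.

[⇐] This fails: take m = 13. Then 13² = 169 ≡ 25 (mod 36), yet 13 ≡ 1 (mod 12), not 5.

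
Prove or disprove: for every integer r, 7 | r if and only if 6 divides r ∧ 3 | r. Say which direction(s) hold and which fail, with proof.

(→) This fails: take r = 7. Certainly 7 ∣ 7, but 6 ∤ 7.

(←) This fails: take r = 6. Both 6 ∣ 6 and 3 ∣ 6, yet 6 is not a multiple of 7 (since 6 = 0·7 + 6), so 7 ∤ 6.

(⇒) fails and (⇐) fails.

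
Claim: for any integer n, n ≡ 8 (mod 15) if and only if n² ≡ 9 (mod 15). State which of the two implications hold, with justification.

(⟹) This fails: take n = 8. Then 8 ≡ 8 (mod 15), but 8² = 64 ≡ 4 (mod 15), not 9.

(⟸) This fails: take n = 3. Then 3² = 9 ≡ 9 (mod 15), yet 3 ≡ 3 (mod 15), not 8.

Both directions fail.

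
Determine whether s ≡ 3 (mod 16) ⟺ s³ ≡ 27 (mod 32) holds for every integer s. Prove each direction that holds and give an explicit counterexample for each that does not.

Only the reverse direction holds.

[⇒] This fails: take s = 19. Then 19 ≡ 3 (mod 16), but 19³ = 6859 ≡ 11 (mod 32), not 27.

[⇐] Conversely, the residues r modulo 32 with r³ ≡ 27 (mod 32) are exactly {3}, and each is ≡ 3 (mod 16).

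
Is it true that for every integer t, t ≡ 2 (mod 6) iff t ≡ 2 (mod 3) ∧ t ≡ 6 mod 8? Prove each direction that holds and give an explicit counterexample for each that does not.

(⇒) This fails: t = 8 gives 8 ≡ 2 (mod 6) but 8 ≡ 0 (mod 8), so the conjunction on the right does not hold.

(⇐) Conversely, if t ≡ 2 (mod 3) and t ≡ 6 (mod 8), then by the Chinese remainder theorem t ≡ 14 (mod 24). Since 14 ≡ 2 (mod 6) and 6 ∣ 24, we get t ≡ 2 (mod 6).

Not equivalent: only (⇐) holds.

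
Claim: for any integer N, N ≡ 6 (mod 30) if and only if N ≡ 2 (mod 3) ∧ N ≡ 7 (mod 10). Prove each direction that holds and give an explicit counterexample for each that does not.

Neither implication holds.

[⇒] This fails: N = 6 gives 6 ≡ 6 (mod 30) but 6 ≡ 0 (mod 3), so the conjunction on the right does not hold.

[⇐] This fails: N = 17 satisfies both congruences on the right (17 ≡ 2 mod 3 and 17 ≡ 7 mod 10) yet 17 ≡ 17 (mod 30), not 6.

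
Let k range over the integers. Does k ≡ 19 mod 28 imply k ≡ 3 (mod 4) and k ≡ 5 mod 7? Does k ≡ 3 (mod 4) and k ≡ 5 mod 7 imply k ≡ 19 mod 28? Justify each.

(←) If k ≡ 3 (mod 4) and k ≡ 5 (mod 7), then by the Chinese remainder theorem k ≡ 19 (mod 28). This is exactly k ≡ 19 (mod 28).

(→) Suppose k ≡ 19 (mod 28); write k = 28j + 19. Since 4 ∣ 28, reducing mod 4 gives k ≡ 19 ≡ 3 (mod 4); since 7 ∣ 28, reducing mod 7 gives k ≡ 19 ≡ 5 (mod 7).

The biconditional holds.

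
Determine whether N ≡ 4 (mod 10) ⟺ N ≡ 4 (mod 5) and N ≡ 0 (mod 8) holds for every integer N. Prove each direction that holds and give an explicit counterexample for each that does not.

Only the converse holds.

(⟸) If N ≡ 4 (mod 5) and N ≡ 0 (mod 8), then by the Chinese remainder theorem N ≡ 24 (mod 40). Since 24 ≡ 4 (mod 10) and 10 ∣ 40, we get N ≡ 4 (mod 10).

(⟹) This fails: N = 34 gives 34 ≡ 4 (mod 10) but 34 ≡ 2 (mod 8), so the conjunction on the right does not hold.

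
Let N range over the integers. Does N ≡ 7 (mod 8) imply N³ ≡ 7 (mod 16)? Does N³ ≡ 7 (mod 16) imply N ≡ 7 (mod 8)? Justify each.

Not equivalent: only (⇐) holds.

(⟹) This fails: take N = 15. Then 15 ≡ 7 (mod 8), but 15³ = 3375 ≡ 15 (mod 16), not 7.

(⟸) Conversely, the residues r modulo 16 with r³ ≡ 7 (mod 16) are exactly {7}, and each is ≡ 7 (mod 8).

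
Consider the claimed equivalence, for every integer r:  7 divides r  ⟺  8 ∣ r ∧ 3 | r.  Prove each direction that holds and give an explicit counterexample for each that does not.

Both directions fail.

(→) This fails: take r = 7. Certainly 7 ∣ 7, but 8 ∤ 7.

(←) This fails: take r = 24. Both 8 ∣ 24 and 3 ∣ 24, yet 24 is not a multiple of 7 (since 24 = 3·7 + 3), so 7 ∤ 24.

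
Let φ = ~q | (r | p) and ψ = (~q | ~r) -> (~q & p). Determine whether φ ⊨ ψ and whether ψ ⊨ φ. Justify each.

(→) This fails. Under q = F, r = F, p = F, the left side is true but the right side is false.

(←) Assume the antecedent. If q is true, the antecedent forces (q = T, r = T, p = F) or (q = T, r = T, p = T), and ~q | (r | p) holds there. If q is false, ~q | (r | p) reduces to true regardless of the other variables. Either way ~q | (r | p) holds.

Not equivalent: only (⇐) holds.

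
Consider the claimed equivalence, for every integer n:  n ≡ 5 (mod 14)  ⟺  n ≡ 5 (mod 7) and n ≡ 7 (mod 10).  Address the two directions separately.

(⇒) fails; (⇐) holds.

(⟸) If n ≡ 5 (mod 7) and n ≡ 7 (mod 10), then by the Chinese remainder theorem n ≡ 47 (mod 70). Since 47 ≡ 5 (mod 14) and 14 ∣ 70, we get n ≡ 5 (mod 14).

(⟹) This fails: n = 33 gives 33 ≡ 5 (mod 14) but 33 ≡ 3 (mod 10), so the conjunction on the right does not hold.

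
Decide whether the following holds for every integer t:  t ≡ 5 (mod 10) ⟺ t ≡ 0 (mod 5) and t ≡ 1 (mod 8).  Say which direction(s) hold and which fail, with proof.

Only the reverse direction holds.

(⇐) If t ≡ 0 (mod 5) and t ≡ 1 (mod 8), then by the Chinese remainder theorem t ≡ 25 (mod 40). Since 25 ≡ 5 (mod 10) and 10 ∣ 40, we get t ≡ 5 (mod 10).

(⇒) This fails: t = 35 gives 35 ≡ 5 (mod 10) but 35 ≡ 3 (mod 8), so the conjunction on the right does not hold.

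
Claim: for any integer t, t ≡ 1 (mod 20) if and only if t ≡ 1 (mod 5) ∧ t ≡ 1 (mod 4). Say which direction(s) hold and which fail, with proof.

[⇒] Suppose t ≡ 1 (mod 20); write t = 20j + 1. Since 5 ∣ 20, reducing mod 5 gives t ≡ 1 (mod 5); since 4 ∣ 20, reducing mod 4 gives t ≡ 1 (mod 4).

[⇐] Conversely, if t ≡ 1 (mod 5) and t ≡ 1 (mod 4), then by the Chinese remainder theorem t ≡ 1 (mod 20). This is exactly t ≡ 1 (mod 20).

Both implications hold.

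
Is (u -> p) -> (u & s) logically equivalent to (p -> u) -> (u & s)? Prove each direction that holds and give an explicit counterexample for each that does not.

(⇒) fails and (⇐) fails.

(⇒) This fails. Under p = F, s = F, u = T, the left side is true but the right side is false.

(⇐) This fails. Under p = T, s = F, u = F, the left side is false but the right side is true.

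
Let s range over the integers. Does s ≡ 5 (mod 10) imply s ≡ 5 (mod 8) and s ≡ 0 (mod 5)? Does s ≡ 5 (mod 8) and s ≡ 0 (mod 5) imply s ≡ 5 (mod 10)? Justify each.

(⇒) fails; (⇐) holds.

(⟸) If s ≡ 5 (mod 8) and s ≡ 0 (mod 5), then by the Chinese remainder theorem s ≡ 5 (mod 40). Since 5 ≡ 5 (mod 10) and 10 ∣ 40, we get s ≡ 5 (mod 10).

(⟹) This fails: s = 25 gives 25 ≡ 5 (mod 10) but 25 ≡ 1 (mod 8), so the conjunction on the right does not hold.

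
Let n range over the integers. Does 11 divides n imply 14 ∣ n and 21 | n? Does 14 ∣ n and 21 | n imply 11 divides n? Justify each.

Neither implication holds.

(⇒) This fails: take n = 11. Certainly 11 ∣ 11, but 14 ∤ 11.

(⇐) This fails: take n = 42. Both 14 ∣ 42 and 21 ∣ 42, yet 42 is not a multiple of 11 (since 42 = 3·11 + 9), so 11 ∤ 42.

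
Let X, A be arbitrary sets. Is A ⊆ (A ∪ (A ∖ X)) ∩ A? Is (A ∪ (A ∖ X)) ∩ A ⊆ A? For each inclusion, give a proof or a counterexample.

Both inclusions hold; the sets are equal.

Forward inclusion. Let x ∈ A. Then either x ∈ A and x ∉ X; or x ∈ X ∩ A. In each case x ∈ (A ∪ (A ∖ X)) ∩ A, so A ⊆ (A ∪ (A ∖ X)) ∩ A.

Reverse inclusion. Let x ∈ (A ∪ (A ∖ X)) ∩ A. Then either x ∈ A and x ∉ X; or x ∈ X ∩ A. In each case x ∈ A, so (A ∪ (A ∖ X)) ∩ A ⊆ A.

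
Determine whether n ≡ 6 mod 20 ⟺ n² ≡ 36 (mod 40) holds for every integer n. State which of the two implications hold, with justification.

The forward direction holds; the converse fails.

(⟹) Suppose n ≡ 6 (mod 20). Working modulo 40, n ∈ {6, 26}; for each such r, r² ≡ 36 (mod 40).

(⟸) This fails: take n = 14. Then 14² = 196 ≡ 36 (mod 40), yet 14 ≡ 14 (mod 20), not 6.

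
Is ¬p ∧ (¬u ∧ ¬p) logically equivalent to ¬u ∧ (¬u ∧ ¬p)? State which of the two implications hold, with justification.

(⇐) Assume the antecedent. If p is true, the antecedent cannot hold. If p is false, the antecedent forces (p = F, u = F), and ¬p ∧ (¬u ∧ ¬p) holds there. Either way ¬p ∧ (¬u ∧ ¬p) holds.

(⇒) Assume the antecedent. If p is true, the antecedent cannot hold. If p is false, the antecedent forces (p = F, u = F), and ¬u ∧ (¬u ∧ ¬p) holds there. Either way ¬u ∧ (¬u ∧ ¬p) holds.

Both directions hold.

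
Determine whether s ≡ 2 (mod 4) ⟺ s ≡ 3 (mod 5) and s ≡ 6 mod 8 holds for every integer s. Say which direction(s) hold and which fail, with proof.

(⇒) fails; (⇐) holds.

(⇒) This fails: s = 2 gives 2 ≡ 2 (mod 4) but 2 ≡ 2 (mod 5), so the conjunction on the right does not hold.

(⇐) Conversely, if s ≡ 3 (mod 5) and s ≡ 6 (mod 8), then by the Chinese remainder theorem s ≡ 38 (mod 40). Since 38 ≡ 2 (mod 4) and 4 ∣ 40, we get s ≡ 2 (mod 4).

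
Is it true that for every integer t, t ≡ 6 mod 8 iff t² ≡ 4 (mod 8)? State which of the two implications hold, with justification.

(⟹) Suppose t ≡ 6 mod 8. Write t = 8j + 6. Then (8j + 6)² = 64j² + 96j + 36 = 8(8j² + 12j + 4) + 4, so t² ≡ 4 (mod 8).

(⟸) This fails: take t = 2. Then 2² = 4 ≡ 4 (mod 8), yet 2 ≡ 2 (mod 8), not 6.

(⇒) holds; (⇐) fails.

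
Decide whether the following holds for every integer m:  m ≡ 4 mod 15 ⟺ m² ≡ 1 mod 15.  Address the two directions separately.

Forward direction. Suppose m ≡ 4 mod 15. Write m = 15j + 4. Then (15j + 4)² = 225j² + 120j + 16 = 15(15j² + 8j + 1) + 1, so m² ≡ 1 (mod 15).

Converse. This fails: take m = 1. Then 1² = 1 ≡ 1 (mod 15), yet 1 ≡ 1 (mod 15), not 4.

Only the forward direction holds.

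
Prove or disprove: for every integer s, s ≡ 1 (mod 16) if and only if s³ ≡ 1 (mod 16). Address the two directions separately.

(→) Suppose s ≡ 1 (mod 16). Write s = 16j + 1. Then (16j + 1)³ = 4096j³ + 768j² + 48j + 1 = 16(256j³ + 48j² + 3j) + 1, so s³ ≡ 1 (mod 16).

(←) Conversely, suppose s³ ≡ 1 (mod 16). The only residue r in {0, …, 15} with r³ ≡ 1 (mod 16) is r = 1, so s ≡ 1 (mod 16).

Both directions hold; the statement is true.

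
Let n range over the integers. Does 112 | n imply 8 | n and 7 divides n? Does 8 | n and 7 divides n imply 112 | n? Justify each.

Only the forward direction holds.

(⟹) If 112 ∣ n, write n = 112q. Since 112 = 14·8, n = 8·(14q), so 8 ∣ n; and since 112 = 16·7, n = 7·(16q), so 7 ∣ n.

(⟸) This fails: take n = 56. Both 8 ∣ 56 and 7 ∣ 56, yet 56 is not a multiple of 112 (since 56 = 0·112 + 56), so 112 ∤ 56.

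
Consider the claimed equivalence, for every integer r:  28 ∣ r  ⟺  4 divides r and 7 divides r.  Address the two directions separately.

The biconditional holds.

(⟹) If 28 ∣ r, write r = 28q. Since 28 = 7·4, r = 4·(7q), so 4 ∣ r; and since 28 = 4·7, r = 7·(4q), so 7 ∣ r.

(⟸) Suppose 4 ∣ r and 7 ∣ r. Any common multiple of 4 and 7 is a multiple of their lcm; here gcd(4, 7) = 1, so lcm(4, 7) = 4·7 = 28, so 28 ∣ r.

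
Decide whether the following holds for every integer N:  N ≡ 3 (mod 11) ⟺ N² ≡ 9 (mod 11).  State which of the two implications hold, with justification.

Only the forward direction holds.

Forward direction. Suppose N ≡ 3 (mod 11). Write N = 11j + 3. Then (11j + 3)² = 121j² + 66j + 9 = 11(11j² + 6j) + 9, so N² ≡ 9 (mod 11).

Converse. This fails: take N = 8. Then 8² = 64 ≡ 9 (mod 11), yet 8 ≡ 8 (mod 11), not 3.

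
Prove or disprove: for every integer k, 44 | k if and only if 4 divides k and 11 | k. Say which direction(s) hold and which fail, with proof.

Forward direction. If 44 ∣ k, write k = 44q. Since 44 = 11·4, k = 4·(11q), so 4 ∣ k; and since 44 = 4·11, k = 11·(4q), so 11 ∣ k.

Converse. Suppose 4 ∣ k and 11 ∣ k. Any common multiple of 4 and 11 is a multiple of their lcm; here gcd(4, 11) = 1, so lcm(4, 11) = 4·11 = 44, so 44 ∣ k.

Both directions hold.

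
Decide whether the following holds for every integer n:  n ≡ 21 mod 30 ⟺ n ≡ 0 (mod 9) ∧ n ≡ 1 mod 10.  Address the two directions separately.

(⇒) This fails: n = 51 gives 51 ≡ 21 (mod 30) but 51 ≡ 6 (mod 9), so the conjunction on the right does not hold.

(⇐) Conversely, if n ≡ 0 (mod 9) and n ≡ 1 (mod 10), then by the Chinese remainder theorem n ≡ 81 (mod 90). Since 81 ≡ 21 (mod 30) and 30 ∣ 90, we get n ≡ 21 (mod 30).

Only the reverse direction holds.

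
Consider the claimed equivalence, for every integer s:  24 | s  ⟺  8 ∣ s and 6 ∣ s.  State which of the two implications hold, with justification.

Both directions hold.

(⇒) If 24 ∣ s, write s = 24q. Since 24 = 3·8, s = 8·(3q), so 8 ∣ s; and since 24 = 4·6, s = 6·(4q), so 6 ∣ s.

(⇐) Suppose 8 ∣ s and 6 ∣ s. Any common multiple of 8 and 6 is a multiple of their lcm; here lcm(8, 6) = 8·6/gcd(8, 6) = 48/2 = 24, so 24 ∣ s.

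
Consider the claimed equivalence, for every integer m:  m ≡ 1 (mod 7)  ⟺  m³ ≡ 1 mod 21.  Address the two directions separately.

(⇒) This fails: take m = 8. Then 8 ≡ 1 (mod 7), but 8³ = 512 ≡ 8 (mod 21), not 1.

(⇐) This fails: take m = 4. Then 4³ = 64 ≡ 1 (mod 21), yet 4 ≡ 4 (mod 7), not 1.

(⇒) fails and (⇐) fails.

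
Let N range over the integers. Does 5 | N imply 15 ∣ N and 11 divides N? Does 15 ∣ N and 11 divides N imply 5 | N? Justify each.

Only the converse holds.

(⟹) This fails: take N = 5. Certainly 5 ∣ 5, but 15 ∤ 5.

(⟸) Suppose 15 ∣ N and 11 ∣ N. Any common multiple of 15 and 11 is a multiple of their lcm; here gcd(15, 11) = 1, so lcm(15, 11) = 15·11 = 165, so 165 ∣ N. Since 5 ∣ 165, it follows that 5 ∣ N.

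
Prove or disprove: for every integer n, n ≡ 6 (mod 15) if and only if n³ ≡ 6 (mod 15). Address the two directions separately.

[⇒] Suppose n ≡ 6 (mod 15). Write n = 15j + 6. Then (15j + 6)³ = 3375j³ + 4050j² + 1620j + 216 = 15(225j³ + 270j² + 108j + 14) + 6, so n³ ≡ 6 (mod 15).

[⇐] Conversely, suppose n³ ≡ 6 (mod 15). The only residue r in {0, …, 14} with r³ ≡ 6 (mod 15) is r = 6, so n ≡ 6 (mod 15).

Both directions hold.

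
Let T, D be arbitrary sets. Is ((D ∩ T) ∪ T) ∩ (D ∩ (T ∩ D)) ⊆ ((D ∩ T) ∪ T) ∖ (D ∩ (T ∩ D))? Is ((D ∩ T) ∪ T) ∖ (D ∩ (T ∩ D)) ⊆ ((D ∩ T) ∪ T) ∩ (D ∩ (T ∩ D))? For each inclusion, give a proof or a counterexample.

(⊆) This inclusion fails. Take T = {1}, D = {1}; then 1 ∈ ((D ∩ T) ∪ T) ∩ (D ∩ (T ∩ D)) but 1 ∉ ((D ∩ T) ∪ T) ∖ (D ∩ (T ∩ D)).

(⊇) This inclusion fails. Take T = {1}, D = ∅; then 1 ∈ ((D ∩ T) ∪ T) ∖ (D ∩ (T ∩ D)) but 1 ∉ ((D ∩ T) ∪ T) ∩ (D ∩ (T ∩ D)).

Both inclusions fail.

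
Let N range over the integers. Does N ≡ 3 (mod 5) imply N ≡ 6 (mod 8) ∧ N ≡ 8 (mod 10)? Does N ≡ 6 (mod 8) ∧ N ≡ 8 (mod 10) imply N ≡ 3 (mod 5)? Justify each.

Only the converse holds.

(⇒) This fails: N = 33 gives 33 ≡ 3 (mod 5) but 33 ≡ 1 (mod 8), so the conjunction on the right does not hold.

(⇐) Conversely, if N ≡ 6 (mod 8) and N ≡ 8 (mod 10), then by the Chinese remainder theorem N ≡ 38 (mod 40). Since 38 ≡ 3 (mod 5) and 5 ∣ 40, we get N ≡ 3 (mod 5).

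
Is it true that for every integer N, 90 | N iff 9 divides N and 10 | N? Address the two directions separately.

The biconditional holds.

(⇒) If 90 ∣ N, write N = 90q. Since 90 = 10·9, N = 9·(10q), so 9 ∣ N; and since 90 = 9·10, N = 10·(9q), so 10 ∣ N.

(⇐) Suppose 9 ∣ N and 10 ∣ N. Any common multiple of 9 and 10 is a multiple of their lcm; here gcd(9, 10) = 1, so lcm(9, 10) = 9·10 = 90, so 90 ∣ N.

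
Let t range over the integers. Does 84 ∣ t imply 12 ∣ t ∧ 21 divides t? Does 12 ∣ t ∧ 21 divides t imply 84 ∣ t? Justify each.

Both directions hold.

(⇐) Suppose 12 ∣ t and 21 ∣ t. Any common multiple of 12 and 21 is a multiple of their lcm; here lcm(12, 21) = 12·21/gcd(12, 21) = 252/3 = 84, so 84 ∣ t.

(⇒) If 84 ∣ t, write t = 84q. Since 84 = 7·12, t = 12·(7q), so 12 ∣ t; and since 84 = 4·21, t = 21·(4q), so 21 ∣ t.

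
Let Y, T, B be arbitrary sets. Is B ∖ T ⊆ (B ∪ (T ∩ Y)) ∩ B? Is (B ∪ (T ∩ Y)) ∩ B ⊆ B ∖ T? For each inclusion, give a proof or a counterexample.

Reverse inclusion. This inclusion fails. Take Y = ∅, T = {1}, B = {1}; then 1 ∈ (B ∪ (T ∩ Y)) ∩ B but 1 ∉ B ∖ T.

Forward inclusion. Let x ∈ B ∖ T. Then either x ∈ B and x ∉ Y, T; or x ∈ Y ∩ B and x ∉ T. In each case x ∈ (B ∪ (T ∩ Y)) ∩ B, so B ∖ T ⊆ (B ∪ (T ∩ Y)) ∩ B.

The sets are not equal: only the forward inclusion holds.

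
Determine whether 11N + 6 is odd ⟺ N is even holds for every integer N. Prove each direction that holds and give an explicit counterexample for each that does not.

Forward direction. This fails: N = 1 gives 11N + 6 = 17, which is odd, but 1 is odd, not even.

Converse. This also fails: N = 2 is even, but 11N + 6 = 28 is even, not odd.

Neither implication holds.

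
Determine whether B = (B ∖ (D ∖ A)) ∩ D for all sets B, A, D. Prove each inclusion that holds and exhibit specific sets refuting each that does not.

(⊆) fails; (⊇) holds.

(⟹) This inclusion fails. Take B = {1}, A = ∅, D = ∅; then 1 ∈ B but 1 ∉ (B ∖ (D ∖ A)) ∩ D.

(⟸) Let x ∈ (B ∖ (D ∖ A)) ∩ D. Then x ∈ B ∩ A ∩ D, from which x ∈ B.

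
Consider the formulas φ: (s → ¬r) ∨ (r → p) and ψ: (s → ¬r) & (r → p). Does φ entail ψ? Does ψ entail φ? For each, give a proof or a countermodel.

Not equivalent: only (⇐) holds.

(⇒) This fails. Under s = F, r = T, p = F, the left side is true but the right side is false.

(⇐) Assume the antecedent. If s is true, the antecedent forces (s = T, r = F, p = F) or (s = T, r = F, p = T), and (s → ¬r) ∨ (r → p) holds there. If s is false, (s → ¬r) ∨ (r → p) reduces to true regardless of the other variables. Either way (s → ¬r) ∨ (r → p) holds.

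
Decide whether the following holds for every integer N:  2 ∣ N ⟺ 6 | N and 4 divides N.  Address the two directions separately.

Only the reverse direction holds.

(⟹) This fails: take N = 2. Certainly 2 ∣ 2, but 6 ∤ 2.

(⟸) Suppose 6 ∣ N and 4 ∣ N. Any common multiple of 6 and 4 is a multiple of their lcm; here lcm(6, 4) = 6·4/gcd(6, 4) = 24/2 = 12, so 12 ∣ N. Since 2 ∣ 12, it follows that 2 ∣ N.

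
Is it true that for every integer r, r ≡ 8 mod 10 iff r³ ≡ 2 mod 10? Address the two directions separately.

Both implications hold.

(⟹) Suppose r ≡ 8 mod 10. Write r = 10j + 8. Then (10j + 8)³ = 1000j³ + 2400j² + 1920j + 512 = 10(100j³ + 240j² + 192j + 51) + 2, so r³ ≡ 2 (mod 10).

(⟸) Conversely, suppose r³ ≡ 2 (mod 10). The only residue r in {0, …, 9} with r³ ≡ 2 (mod 10) is r = 8, so r ≡ 8 (mod 10).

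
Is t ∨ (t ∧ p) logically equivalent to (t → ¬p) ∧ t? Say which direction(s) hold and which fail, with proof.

[⇐] Assume the antecedent. If p is true, the antecedent cannot hold. If p is false, the antecedent forces (p = F, t = T), and t ∨ (t ∧ p) holds there. Either way t ∨ (t ∧ p) holds.

[⇒] This fails. Under p = T, t = T, the left side is true but the right side is false.

Only the reverse direction holds.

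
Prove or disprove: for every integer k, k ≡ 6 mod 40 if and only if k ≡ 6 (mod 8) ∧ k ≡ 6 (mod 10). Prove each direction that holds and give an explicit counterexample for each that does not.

Both implications hold.

(→) Suppose k ≡ 6 (mod 40); write k = 40j + 6. Since 8 ∣ 40, reducing mod 8 gives k ≡ 6 (mod 8); since 10 ∣ 40, reducing mod 10 gives k ≡ 6 (mod 10).

(←) Conversely, if k ≡ 6 (mod 8) and k ≡ 6 (mod 10), then by the Chinese remainder theorem k ≡ 6 (mod 40). This is exactly k ≡ 6 (mod 40).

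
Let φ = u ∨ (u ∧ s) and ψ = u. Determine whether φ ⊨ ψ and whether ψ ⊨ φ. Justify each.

Both directions hold; the statement is true.

Forward direction. Assume the antecedent. If u is true, u reduces to true regardless of the other variables. If u is false, the antecedent cannot hold. Either way u holds.

Converse. Assume the antecedent. If u is true, u ∨ (u ∧ s) reduces to true regardless of the other variables. If u is false, the antecedent cannot hold. Either way u ∨ (u ∧ s) holds.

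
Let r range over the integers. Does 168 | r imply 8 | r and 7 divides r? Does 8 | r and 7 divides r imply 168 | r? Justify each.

Only the forward direction holds.

Forward direction. If 168 ∣ r, write r = 168q. Since 168 = 21·8, r = 8·(21q), so 8 ∣ r; and since 168 = 24·7, r = 7·(24q), so 7 ∣ r.

Converse. This fails: take r = 56. Both 8 ∣ 56 and 7 ∣ 56, yet 56 is not a multiple of 168 (since 56 = 0·168 + 56), so 168 ∤ 56.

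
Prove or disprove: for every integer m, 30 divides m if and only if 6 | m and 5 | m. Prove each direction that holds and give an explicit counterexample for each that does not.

Both implications hold.

Forward direction. If 30 ∣ m, write m = 30q. Since 30 = 5·6, m = 6·(5q), so 6 ∣ m; and since 30 = 6·5, m = 5·(6q), so 5 ∣ m.

Converse. Suppose 6 ∣ m and 5 ∣ m. Any common multiple of 6 and 5 is a multiple of their lcm; here gcd(6, 5) = 1, so lcm(6, 5) = 6·5 = 30, so 30 ∣ m.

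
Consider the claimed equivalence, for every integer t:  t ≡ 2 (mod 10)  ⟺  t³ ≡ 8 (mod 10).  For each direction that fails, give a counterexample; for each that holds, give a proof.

Both implications hold.

[⇒] Suppose t ≡ 2 (mod 10). Write t = 10j + 2. Then (10j + 2)³ = 1000j³ + 600j² + 120j + 8 = 10(100j³ + 60j² + 12j) + 8, so t³ ≡ 8 (mod 10).

[⇐] For the converse, argue contrapositively. If t ≢ 2 (mod 10), then t is congruent to one of 0, 1, 3, 4, 5, 6, 7, 8, 9 modulo 10, and these give t³ ≡ 0, 1, 7, 4, 5, 6, 3, 2, 9 respectively — never 8.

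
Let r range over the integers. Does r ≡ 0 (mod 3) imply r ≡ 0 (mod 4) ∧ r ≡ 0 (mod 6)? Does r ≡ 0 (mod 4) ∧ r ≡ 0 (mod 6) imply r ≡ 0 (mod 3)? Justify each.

(⇒) fails; (⇐) holds.

[⇐] If r ≡ 0 (mod 4) and r ≡ 0 (mod 6), then by the Chinese remainder theorem r ≡ 0 (mod 12). Since 0 ≡ 0 (mod 3) and 3 ∣ 12, we get r ≡ 0 (mod 3).

[⇒] This fails: r = 9 gives 9 ≡ 0 (mod 3) but 9 ≡ 1 (mod 4), so the conjunction on the right does not hold.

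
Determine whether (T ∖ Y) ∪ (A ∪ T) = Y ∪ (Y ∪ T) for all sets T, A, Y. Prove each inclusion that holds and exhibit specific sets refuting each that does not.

Forward inclusion. This inclusion fails. Take T = ∅, A = {1}, Y = ∅; then 1 ∈ (T ∖ Y) ∪ (A ∪ T) but 1 ∉ Y ∪ (Y ∪ T).

Reverse inclusion. This inclusion fails. Take T = ∅, A = ∅, Y = {1}; then 1 ∈ Y ∪ (Y ∪ T) but 1 ∉ (T ∖ Y) ∪ (A ∪ T).

Both inclusions fail.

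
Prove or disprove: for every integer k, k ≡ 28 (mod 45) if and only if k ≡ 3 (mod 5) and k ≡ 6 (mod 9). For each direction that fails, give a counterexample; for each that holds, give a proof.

Neither implication holds.

(⇒) This fails: k = 28 gives 28 ≡ 28 (mod 45) but 28 ≡ 1 (mod 9), so the conjunction on the right does not hold.

(⇐) This fails: k = 33 satisfies both congruences on the right (33 ≡ 3 mod 5 and 33 ≡ 6 mod 9) yet 33 ≡ 33 (mod 45), not 28.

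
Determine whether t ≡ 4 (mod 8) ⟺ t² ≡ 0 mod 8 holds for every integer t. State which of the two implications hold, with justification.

Converse. This fails: take t = 0. Then 0² = 0 ≡ 0 (mod 8), yet 0 ≡ 0 (mod 8), not 4.

Forward direction. Suppose t ≡ 4 (mod 8). Write t = 8j + 4. Then (8j + 4)² = 64j² + 64j + 16 = 8(8j² + 8j + 2) + 0, so t² ≡ 0 (mod 8).

(⇒) holds; (⇐) fails.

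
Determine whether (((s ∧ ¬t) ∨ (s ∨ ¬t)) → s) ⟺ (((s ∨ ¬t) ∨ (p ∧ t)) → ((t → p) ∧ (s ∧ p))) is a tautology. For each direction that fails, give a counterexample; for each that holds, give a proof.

[⇒] This fails. Under t = T, p = T, s = F, the left side is true but the right side is false.

[⇐] Assume the antecedent. If t is true, ((s ∧ ¬t) ∨ (s ∨ ¬t)) → s reduces to true regardless of the other variables. If t is false, the antecedent forces (t = F, p = T, s = T), and ((s ∧ ¬t) ∨ (s ∨ ¬t)) → s holds there. Either way ((s ∧ ¬t) ∨ (s ∨ ¬t)) → s holds.

Only the reverse direction holds.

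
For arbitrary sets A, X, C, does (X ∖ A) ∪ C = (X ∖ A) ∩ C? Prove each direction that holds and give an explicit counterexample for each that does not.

The sets are not equal: only the reverse inclusion holds.

(⟹) This inclusion fails. Take A = ∅, X = {1}, C = ∅; then 1 ∈ (X ∖ A) ∪ C but 1 ∉ (X ∖ A) ∩ C.

(⟸) Let x ∈ (X ∖ A) ∩ C. Then x ∈ X ∩ C and x ∉ A, from which x ∈ (X ∖ A) ∪ C.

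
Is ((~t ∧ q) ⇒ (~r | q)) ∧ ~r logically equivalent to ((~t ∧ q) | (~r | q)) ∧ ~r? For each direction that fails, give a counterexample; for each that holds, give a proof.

(⇒) Assume the antecedent. If t is true, the antecedent forces (t = T, r = F, q = F) or (t = T, r = F, q = T), and ((~t ∧ q) | (~r | q)) ∧ ~r holds there. If t is false, the antecedent forces (t = F, r = F, q = F) or (t = F, r = F, q = T), and ((~t ∧ q) | (~r | q)) ∧ ~r holds there. Either way ((~t ∧ q) | (~r | q)) ∧ ~r holds.

(⇐) Assume the antecedent. If t is true, the antecedent forces (t = T, r = F, q = F) or (t = T, r = F, q = T), and ((~t ∧ q) ⇒ (~r | q)) ∧ ~r holds there. If t is false, the antecedent forces (t = F, r = F, q = F) or (t = F, r = F, q = T), and ((~t ∧ q) ⇒ (~r | q)) ∧ ~r holds there. Either way ((~t ∧ q) ⇒ (~r | q)) ∧ ~r holds.

Both directions hold; the statement is true.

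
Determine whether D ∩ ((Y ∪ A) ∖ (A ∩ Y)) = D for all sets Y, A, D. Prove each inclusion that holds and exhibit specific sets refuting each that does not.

Forward inclusion. Let x ∈ D ∩ ((Y ∪ A) ∖ (A ∩ Y)). Then either x ∈ Y ∩ D and x ∉ A; or x ∈ A ∩ D and x ∉ Y. In each case x ∈ D, so D ∩ ((Y ∪ A) ∖ (A ∩ Y)) ⊆ D.

Reverse inclusion. This inclusion fails. Take Y = ∅, A = ∅, D = {1}; then 1 ∈ D but 1 ∉ D ∩ ((Y ∪ A) ∖ (A ∩ Y)).

Only the forward inclusion holds.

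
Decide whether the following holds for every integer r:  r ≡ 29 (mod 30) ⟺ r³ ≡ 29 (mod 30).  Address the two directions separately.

[⇒] Suppose r ≡ 29 (mod 30). Write r = 30j + 29. Then (30j + 29)³ = 27000j³ + 78300j² + 75690j + 24389 = 30(900j³ + 2610j² + 2523j + 812) + 29, so r³ ≡ 29 (mod 30).

[⇐] Conversely, suppose r³ ≡ 29 (mod 30). The only residue r in {0, …, 29} with r³ ≡ 29 (mod 30) is r = 29, so r ≡ 29 (mod 30).

Both directions hold.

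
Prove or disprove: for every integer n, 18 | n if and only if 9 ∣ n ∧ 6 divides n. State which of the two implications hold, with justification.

Both implications hold.

Forward direction. If 18 ∣ n, write n = 18q. Since 18 = 2·9, n = 9·(2q), so 9 ∣ n; and since 18 = 3·6, n = 6·(3q), so 6 ∣ n.

Converse. Suppose 9 ∣ n and 6 ∣ n. Any common multiple of 9 and 6 is a multiple of their lcm; here lcm(9, 6) = 9·6/gcd(9, 6) = 54/3 = 18, so 18 ∣ n.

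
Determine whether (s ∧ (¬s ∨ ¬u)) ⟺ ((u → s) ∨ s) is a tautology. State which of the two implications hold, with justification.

[⇒] Assume the antecedent. If u is true, the antecedent cannot hold. If u is false, (u → s) ∨ s reduces to true regardless of the other variables. Either way (u → s) ∨ s holds.

[⇐] This fails. Under u = F, s = F, the left side is false but the right side is true.

(⇒) holds; (⇐) fails.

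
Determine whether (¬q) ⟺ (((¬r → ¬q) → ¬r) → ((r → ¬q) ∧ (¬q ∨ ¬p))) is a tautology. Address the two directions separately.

Only the forward implication holds.

(⟹) Assume the antecedent. If q is true, the antecedent cannot hold. If q is false, the consequent reduces to true regardless of the other variables. Either way the consequent holds.

(⟸) This fails. Under q = T, p = F, r = F, the left side is false but the right side is true.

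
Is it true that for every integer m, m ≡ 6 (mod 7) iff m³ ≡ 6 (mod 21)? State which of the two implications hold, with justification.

Neither direction holds.

Forward direction. This fails: take m = 13. Then 13 ≡ 6 (mod 7), but 13³ = 2197 ≡ 13 (mod 21), not 6.

Converse. This fails: take m = 3. Then 3³ = 27 ≡ 6 (mod 21), yet 3 ≡ 3 (mod 7), not 6.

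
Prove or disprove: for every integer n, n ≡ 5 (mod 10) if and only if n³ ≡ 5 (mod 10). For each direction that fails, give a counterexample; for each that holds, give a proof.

Forward direction. Suppose n ≡ 5 (mod 10). Write n = 10j + 5. Then (10j + 5)³ = 1000j³ + 1500j² + 750j + 125 = 10(100j³ + 150j² + 75j + 12) + 5, so n³ ≡ 5 (mod 10).

Converse. Suppose n³ ≡ 5 (mod 10). The only residue r in {0, …, 9} with r³ ≡ 5 (mod 10) is r = 5, so n ≡ 5 (mod 10).

Both directions hold.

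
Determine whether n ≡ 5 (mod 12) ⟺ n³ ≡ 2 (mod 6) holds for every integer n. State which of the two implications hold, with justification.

(→) This fails: take n = 5. Then 5 ≡ 5 (mod 12), but 5³ = 125 ≡ 5 (mod 6), not 2.

(←) This fails: take n = 2. Then 2³ = 8 ≡ 2 (mod 6), yet 2 ≡ 2 (mod 12), not 5.

(⇒) fails and (⇐) fails.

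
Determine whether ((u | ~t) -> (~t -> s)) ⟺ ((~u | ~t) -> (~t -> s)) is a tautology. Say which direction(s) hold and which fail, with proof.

Forward direction. Assume the antecedent. If t is true, (~u | ~t) -> (~t -> s) reduces to true regardless of the other variables. If t is false, the antecedent forces (u = F, t = F, s = T) or (u = T, t = F, s = T), and (~u | ~t) -> (~t -> s) holds there. Either way (~u | ~t) -> (~t -> s) holds.

Converse. Assume the antecedent. If t is true, (u | ~t) -> (~t -> s) reduces to true regardless of the other variables. If t is false, the antecedent forces (u = F, t = F, s = T) or (u = T, t = F, s = T), and (u | ~t) -> (~t -> s) holds there. Either way (u | ~t) -> (~t -> s) holds.

Both directions hold; the statement is true.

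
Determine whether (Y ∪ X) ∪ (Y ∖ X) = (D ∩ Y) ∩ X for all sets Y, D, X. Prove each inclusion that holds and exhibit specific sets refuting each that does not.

(⟹) This inclusion fails. Take Y = {1}, D = ∅, X = ∅; then 1 ∈ (Y ∪ X) ∪ (Y ∖ X) but 1 ∉ (D ∩ Y) ∩ X.

(⟸) Let x ∈ (D ∩ Y) ∩ X. Then x ∈ Y ∩ D ∩ X, from which x ∈ (Y ∪ X) ∪ (Y ∖ X).

Only the reverse inclusion holds.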